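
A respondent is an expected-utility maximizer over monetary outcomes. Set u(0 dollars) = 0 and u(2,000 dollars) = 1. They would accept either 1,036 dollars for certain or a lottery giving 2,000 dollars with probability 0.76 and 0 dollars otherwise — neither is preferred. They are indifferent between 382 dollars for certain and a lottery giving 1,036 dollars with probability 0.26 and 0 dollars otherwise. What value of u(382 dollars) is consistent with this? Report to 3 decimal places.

First, u(1,036 dollars) = 0.76·u(2,000 dollars) + 0.24·u(0 dollars) = 0.76.
Chaining: u(382 dollars) = 0.26·0.76 + 0.74·0.00 = 0.1976.

0.198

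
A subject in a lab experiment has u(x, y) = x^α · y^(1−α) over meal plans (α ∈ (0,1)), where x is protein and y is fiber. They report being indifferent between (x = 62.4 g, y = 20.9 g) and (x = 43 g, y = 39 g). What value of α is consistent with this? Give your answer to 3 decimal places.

Set the two utilities equal: 62.4^α·20.9^(1−α) = 43^α·39^(1−α).
Taking logs: α·ln 62.4 + (1−α)·ln 20.9 = α·ln 43 + (1−α)·ln 39, i.e. α·0.372365 = (1−α)·0.623812.
Thus α·(0.996177) = 0.623812, so α = 0.623812/0.996177 ≈ 0.626.

α ≈ 0.626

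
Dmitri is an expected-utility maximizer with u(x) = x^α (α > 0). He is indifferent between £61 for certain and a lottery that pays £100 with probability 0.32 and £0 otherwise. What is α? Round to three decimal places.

EU(lottery) = 0.32·100^α + 0.68·0 = 0.32·100^α.
Setting u(61) equal to that: 61^α = 0.32·100^α ⇒ (61/100)^α = 0.32.
Taking logs: α·ln(61/100) = ln(0.32), so α = -1.139434 / -0.494296 ≈ 2.305.

α ≈ 2.305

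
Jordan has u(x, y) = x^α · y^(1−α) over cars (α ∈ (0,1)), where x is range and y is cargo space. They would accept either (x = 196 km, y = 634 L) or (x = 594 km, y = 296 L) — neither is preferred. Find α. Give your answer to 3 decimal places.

Indifference: 196^α · 634^(1−α) = 594^α · 296^(1−α).
Taking logs: α·ln 196 + (1−α)·ln 634 = α·ln 594 + (1−α)·ln 296, i.e. α·-1.108765 = (1−α)·-0.761690.
With A = -1.108765 and B = -0.761690: α·A = (1−α)·B, so α = B/(A+B) = -0.761690/-1.870455 ≈ 0.407.

α ≈ 0.407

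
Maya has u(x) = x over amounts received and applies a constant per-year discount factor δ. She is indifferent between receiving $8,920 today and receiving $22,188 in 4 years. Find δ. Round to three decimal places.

Indifference means u(8920) = δ^4 · u(22188), so δ^4 = u(8920)/u(22188).
With u(x) = x: δ^4 = 8920/22188 = 0.40202.
Taking the 4th root: δ = 0.40202^(1/4) ≈ 0.796.

δ ≈ 0.796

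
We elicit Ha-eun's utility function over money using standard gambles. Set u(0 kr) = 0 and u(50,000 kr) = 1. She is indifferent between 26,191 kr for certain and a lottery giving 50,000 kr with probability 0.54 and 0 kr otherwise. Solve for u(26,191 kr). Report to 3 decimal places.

0.540

The indifference gives u(26,191 kr) = 0.54·u(50,000 kr) + 0.46·u(0 kr) = 0.54·1 + 0.46·0 = 0.54.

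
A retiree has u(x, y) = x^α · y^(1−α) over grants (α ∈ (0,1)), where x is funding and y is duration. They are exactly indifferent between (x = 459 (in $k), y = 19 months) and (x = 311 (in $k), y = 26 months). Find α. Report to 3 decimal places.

α ≈ 0.446

The Cobb–Douglas utilities coincide, so 459^α·19^(1−α) = 311^α·26^(1−α).
(459/311)^α = (26/19)^(1−α); take logs: α·ln(459/311) = (1−α)·ln(26/19), i.e. α·0.389257 = (1−α)·0.313658.
With A = 0.389257 and B = 0.313658: α·A = (1−α)·B, so α = B/(A+B) = 0.313658/0.702915 ≈ 0.446.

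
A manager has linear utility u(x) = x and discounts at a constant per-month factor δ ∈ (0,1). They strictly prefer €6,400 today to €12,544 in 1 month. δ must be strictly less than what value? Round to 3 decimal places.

δ < 0.510

Comparing present values: 6400 > δ·12544.
So δ < 6400/12544 = 0.51020.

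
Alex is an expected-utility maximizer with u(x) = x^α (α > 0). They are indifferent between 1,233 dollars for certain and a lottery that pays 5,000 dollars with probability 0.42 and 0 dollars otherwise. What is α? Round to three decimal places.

The lottery's expected utility is 0.42·u(5000) + 0.58·u(0) = 0.42·5000^α (since u(0) = 0 for α > 0).
Indifference: 1233^α = 0.42·5000^α, so (1233/5000)^α = 0.42.
Taking logs: α·ln(1233/5000) = ln(0.42), so α = -0.867501 / -1.399988 ≈ 0.620.

α ≈ 0.620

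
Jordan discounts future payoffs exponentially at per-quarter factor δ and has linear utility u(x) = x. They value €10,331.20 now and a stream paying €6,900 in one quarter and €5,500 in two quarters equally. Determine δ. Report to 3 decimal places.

δ ≈ 0.880

Equating present values: 10331.20 = 6900δ + 5500δ².
So 5500δ² + 6900δ − 10331.20 = 0.
By the quadratic formula (taking the positive root), δ = (−6900 + √274896400.00) / 11000 ≈ 0.880.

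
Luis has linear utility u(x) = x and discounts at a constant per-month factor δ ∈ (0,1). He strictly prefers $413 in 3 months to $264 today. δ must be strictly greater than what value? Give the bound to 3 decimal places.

δ > 0.861

The preference means 264 < δ^3·413.
Dividing by 413: δ^3 > 0.63923. Both sides are positive, so the cube root keeps the direction.
δ > 0.63923^(1/3) = 0.861.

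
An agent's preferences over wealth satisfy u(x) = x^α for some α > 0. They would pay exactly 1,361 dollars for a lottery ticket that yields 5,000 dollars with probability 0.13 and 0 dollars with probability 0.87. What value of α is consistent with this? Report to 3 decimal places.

α ≈ 1.568

Since u(0) = 0, the lottery's EU is 0.13·5000^α.
Setting u(1361) equal to that: 1361^α = 0.13·5000^α ⇒ (1361/5000)^α = 0.13.
α = ln(0.13) / ln(1361/5000) = -2.040221/-1.301218 ≈ 1.568.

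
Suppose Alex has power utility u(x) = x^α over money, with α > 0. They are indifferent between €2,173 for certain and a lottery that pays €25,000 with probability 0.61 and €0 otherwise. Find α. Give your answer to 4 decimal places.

α ≈ 0.2024

EU(lottery) = 0.61·25000^α + 0.39·0 = 0.61·25000^α.
Setting u(2173) equal to that: 2173^α = 0.61·25000^α ⇒ (2173/25000)^α = 0.61.
Taking logs: α·ln(2173/25000) = ln(0.61), so α = -0.4942963 / -2.4427671 ≈ 0.2024.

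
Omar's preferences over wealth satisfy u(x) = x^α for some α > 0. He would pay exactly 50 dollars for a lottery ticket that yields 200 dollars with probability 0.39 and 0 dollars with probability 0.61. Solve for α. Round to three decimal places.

EU(lottery) = 0.39·200^α + 0.61·0 = 0.39·200^α.
Setting u(50) equal to that: 50^α = 0.39·200^α ⇒ (50/200)^α = 0.39.
α = ln(0.39) / ln(50/200) = -0.941609/-1.386294 ≈ 0.679.

α ≈ 0.679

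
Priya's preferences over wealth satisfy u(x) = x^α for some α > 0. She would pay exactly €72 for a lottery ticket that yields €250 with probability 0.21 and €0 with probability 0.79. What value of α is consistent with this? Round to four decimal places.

EU(lottery) = 0.21·250^α + 0.79·0 = 0.21·250^α.
Indifference: 72^α = 0.21·250^α, so (72/250)^α = 0.21.
Taking logs: α·ln(72/250) = ln(0.21), so α = -1.5606477 / -1.2447948 ≈ 1.2537.

α ≈ 1.2537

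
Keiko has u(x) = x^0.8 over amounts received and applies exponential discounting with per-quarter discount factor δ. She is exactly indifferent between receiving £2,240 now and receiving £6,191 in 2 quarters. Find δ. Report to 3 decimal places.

δ ≈ 0.666

The payoff in 2 quarters is discounted by δ^2, so u(2240) = δ^2·u(6191) and δ^2 = u(2240)/u(6191).
With u(x) = x^0.8: δ^2 = 2240^0.8/6191^0.8 = (2240/6191)^0.8 = 0.44339.
So δ = 0.44339^(1/2) ≈ 0.666.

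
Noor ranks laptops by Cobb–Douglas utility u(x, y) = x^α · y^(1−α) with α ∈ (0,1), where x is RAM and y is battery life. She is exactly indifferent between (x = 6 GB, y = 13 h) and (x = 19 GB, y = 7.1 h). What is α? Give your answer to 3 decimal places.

α ≈ 0.344

The Cobb–Douglas utilities coincide, so 6^α·13^(1−α) = 19^α·7.1^(1−α).
Rearrange to (6/19)^α = (7.1/13)^(1−α) and take logs: α·-1.152680 = (1−α)·-0.604855.
So α/(1−α) = (-0.604855)/(-1.152680) = 0.524738, and α = 0.524738/1.524738 ≈ 0.344.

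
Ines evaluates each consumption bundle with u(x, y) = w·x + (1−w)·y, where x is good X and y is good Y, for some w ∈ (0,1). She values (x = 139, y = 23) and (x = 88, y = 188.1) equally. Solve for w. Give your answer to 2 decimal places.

Indifference: w·139 + (1−w)·23 = w·88 + (1−w)·188.1.
Rearranging, 51·w − 165.1·(1−w) = 0.
The marginal rate of substitution is 165.1/51, so w = 165.1/(51+165.1) = 0.76.

w = 0.76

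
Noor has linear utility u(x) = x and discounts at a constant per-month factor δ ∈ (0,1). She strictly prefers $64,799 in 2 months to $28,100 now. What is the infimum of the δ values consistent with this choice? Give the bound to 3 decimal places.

δ > 0.659

Under u(x) = x this choice says 28100 < δ^2·64799.
So δ^2 > 28100/64799 = 0.43365; taking the square root of both positive sides preserves the inequality.
δ > (28100/64799)^(1/2) ≈ 0.659.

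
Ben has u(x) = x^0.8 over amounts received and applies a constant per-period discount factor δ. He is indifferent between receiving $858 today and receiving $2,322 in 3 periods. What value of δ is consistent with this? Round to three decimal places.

Indifference means u(858) = δ^3 · u(2322), so δ^3 = u(858)/u(2322).
Since u(x) = x^0.8, δ^3 = (858/2322)^0.8 = 0.36951^0.8 = 0.45092.
So δ = 0.45092^(1/3) ≈ 0.767.

δ ≈ 0.767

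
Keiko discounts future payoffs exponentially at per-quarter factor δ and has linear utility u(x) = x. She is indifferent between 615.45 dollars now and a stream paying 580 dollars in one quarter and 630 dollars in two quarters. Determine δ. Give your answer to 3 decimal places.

Present value of the stream is 580·δ + 630·δ². Indifference gives 580δ + 630δ² = 615.45.
So 630δ² + 580δ − 615.45 = 0.
The positive root is δ = [−580 + √(580² + 4·630·615.45)] / (2·630) = (−580 + 1373.803)/1260 ≈ 0.630.

δ ≈ 0.630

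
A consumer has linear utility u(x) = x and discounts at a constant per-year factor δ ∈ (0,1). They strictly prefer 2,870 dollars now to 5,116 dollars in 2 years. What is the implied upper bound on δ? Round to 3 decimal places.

δ < 0.749

Under u(x) = x this choice says 2870 > δ^2·5116.
Dividing by 5116: δ^2 < 0.56099. Both sides are positive, so the square root keeps the direction.
δ < 0.56099^(1/2) = 0.749.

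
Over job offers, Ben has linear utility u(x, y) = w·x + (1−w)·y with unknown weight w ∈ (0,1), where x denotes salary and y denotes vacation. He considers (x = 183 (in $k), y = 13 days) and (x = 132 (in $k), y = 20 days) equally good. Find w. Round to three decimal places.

w = 0.121

u(183,13) = u(132,20) means w·183 + (1−w)·13 = w·132 + (1−w)·20.
w·(183−132) = (1−w)·(20−13), i.e. w·51 = (1−w)·7.
So w/(1−w) = 7/51 = 0.1373, giving w = 7/(51+7) = 0.121.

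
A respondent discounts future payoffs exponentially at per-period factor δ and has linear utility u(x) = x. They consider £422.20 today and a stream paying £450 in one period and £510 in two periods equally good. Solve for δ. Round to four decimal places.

Equating present values: 422.20 = 450δ + 510δ².
That is, 510δ² + 450δ − 422.20 = 0, a quadratic in δ.
δ = (−450 + √(450² + 4·510·422.20)) / (2·510) = (−450 + √1063788.00) / 1020 ≈ 0.5700.

δ ≈ 0.5700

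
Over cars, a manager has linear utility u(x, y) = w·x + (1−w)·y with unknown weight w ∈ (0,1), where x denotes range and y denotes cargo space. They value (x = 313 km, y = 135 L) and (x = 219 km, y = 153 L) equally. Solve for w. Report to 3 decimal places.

Equating utilities: w·313 + (1−w)·135 = w·219 + (1−w)·153.
w·(313−219) = (1−w)·(153−135), i.e. w·94 = (1−w)·18.
The marginal rate of substitution is 18/94, so w = 18/(94+18) = 0.161.

w = 0.161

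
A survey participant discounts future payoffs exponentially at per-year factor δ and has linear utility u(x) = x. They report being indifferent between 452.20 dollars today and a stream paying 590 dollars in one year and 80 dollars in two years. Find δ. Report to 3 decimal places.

δ ≈ 0.700

The stream is worth 590δ + 80δ² today, so 590δ + 80δ² = 452.20.
Rearranged: 80δ² + 590δ − 452.20 = 0.
By the quadratic formula (taking the positive root), δ = (−590 + √492804.00) / 160 ≈ 0.700.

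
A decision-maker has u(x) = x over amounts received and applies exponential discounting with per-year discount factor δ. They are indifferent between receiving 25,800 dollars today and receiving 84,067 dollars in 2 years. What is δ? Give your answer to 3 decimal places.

δ ≈ 0.554

Equating discounted utilities: u(25800) = δ^2·u(84067) ⇒ δ^2 = u(25800)/u(84067).
With u(x) = x: δ^2 = 25800/84067 = 0.30690.
Hence δ = (0.30690)^(1/2) = 0.55398.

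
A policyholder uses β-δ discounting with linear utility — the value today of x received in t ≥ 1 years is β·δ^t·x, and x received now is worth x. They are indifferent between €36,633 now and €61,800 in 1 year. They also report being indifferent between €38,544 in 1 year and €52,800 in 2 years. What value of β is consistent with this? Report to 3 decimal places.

The second indifference involves only future payoffs, so β cancels: β·δ^1·38544 = β·δ^2·52800, giving δ = 38544/52800 = 0.73000.
Now use the now-vs-future pair: 36633 = β·δ·61800 gives β = 36633/(0.73000·61800) ≈ 0.812.

β ≈ 0.812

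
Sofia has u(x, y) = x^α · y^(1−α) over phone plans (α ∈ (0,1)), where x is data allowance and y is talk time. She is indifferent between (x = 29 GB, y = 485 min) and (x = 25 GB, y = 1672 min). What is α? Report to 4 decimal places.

α ≈ 0.8929

Set the two utilities equal: 29^α·485^(1−α) = 25^α·1672^(1−α).
Rearrange to (29/25)^α = (1672/485)^(1−α) and take logs: α·0.1484200 = (1−α)·1.2376269.
So α/(1−α) = (1.2376269)/(0.1484200) = 8.3386801, and α = 8.3386801/9.3386801 ≈ 0.8929.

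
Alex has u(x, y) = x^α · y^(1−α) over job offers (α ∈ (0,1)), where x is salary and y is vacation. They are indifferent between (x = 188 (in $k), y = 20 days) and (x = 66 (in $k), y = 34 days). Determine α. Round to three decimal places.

Set the two utilities equal: 188^α·20^(1−α) = 66^α·34^(1−α).
Taking logs: α·ln 188 + (1−α)·ln 20 = α·ln 66 + (1−α)·ln 34, i.e. α·1.046787 = (1−α)·0.530628.
With A = 1.046787 and B = 0.530628: α·A = (1−α)·B, so α = B/(A+B) = 0.530628/1.577415 ≈ 0.336.

α ≈ 0.336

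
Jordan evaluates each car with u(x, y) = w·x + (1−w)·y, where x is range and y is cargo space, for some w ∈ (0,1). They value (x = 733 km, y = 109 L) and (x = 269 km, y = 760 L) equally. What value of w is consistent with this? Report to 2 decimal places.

w = 0.58

u(733,109) = u(269,760) means w·733 + (1−w)·109 = w·269 + (1−w)·760.
Collecting terms: w·464 = (1−w)·651.
So w/(1−w) = 651/464 = 1.4030, giving w = 651/(464+651) = 0.58.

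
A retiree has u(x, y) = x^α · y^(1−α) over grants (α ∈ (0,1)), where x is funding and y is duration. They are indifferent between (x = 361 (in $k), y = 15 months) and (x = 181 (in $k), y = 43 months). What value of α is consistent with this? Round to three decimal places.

Set the two utilities equal: 361^α·15^(1−α) = 181^α·43^(1−α).
Taking logs: α·ln 361 + (1−α)·ln 15 = α·ln 181 + (1−α)·ln 43, i.e. α·0.690381 = (1−α)·1.053150.
So α/(1−α) = (1.053150)/(0.690381) = 1.525462, and α = 1.525462/2.525462 ≈ 0.604.

α ≈ 0.604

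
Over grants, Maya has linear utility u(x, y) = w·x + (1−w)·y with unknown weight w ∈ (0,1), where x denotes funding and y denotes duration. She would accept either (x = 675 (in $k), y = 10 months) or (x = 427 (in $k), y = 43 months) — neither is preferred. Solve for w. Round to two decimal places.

Equating utilities: w·675 + (1−w)·10 = w·427 + (1−w)·43.
Rearranging, 248·w − 33·(1−w) = 0.
Hence w = 33/(248+33) = 33/281 = 0.12.

w = 0.12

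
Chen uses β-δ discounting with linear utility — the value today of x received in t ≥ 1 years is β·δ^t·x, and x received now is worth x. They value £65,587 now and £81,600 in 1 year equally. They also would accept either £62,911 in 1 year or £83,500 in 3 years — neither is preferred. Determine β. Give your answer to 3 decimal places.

Both payoffs in the second observation are in the future, so β drops out: δ^1·62911 = δ^3·83500 ⇒ δ^2 = 62911/83500 = 0.75343, so δ = 0.86800.
Substituting δ into 65587 = β·δ·81600: β = 65587/(70828.854) ≈ 0.926.

β ≈ 0.926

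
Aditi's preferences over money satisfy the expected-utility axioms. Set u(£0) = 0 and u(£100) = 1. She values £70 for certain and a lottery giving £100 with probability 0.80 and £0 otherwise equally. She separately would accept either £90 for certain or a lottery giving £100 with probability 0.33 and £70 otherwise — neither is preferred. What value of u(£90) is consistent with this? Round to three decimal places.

0.866

First, u(£70) = 0.80·u(£100) + 0.20·u(£0) = 0.80.
Then u(£90) = 0.33·u(£100) + 0.67·u(£70) = 0.33·1.00 + 0.67·0.80 = 0.8660.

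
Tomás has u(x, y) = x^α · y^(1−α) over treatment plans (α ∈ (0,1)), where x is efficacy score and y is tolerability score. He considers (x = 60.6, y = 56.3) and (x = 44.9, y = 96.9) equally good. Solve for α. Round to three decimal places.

Indifference: 60.6^α · 56.3^(1−α) = 44.9^α · 96.9^(1−α).
Taking logs: α·ln 60.6 + (1−α)·ln 56.3 = α·ln 44.9 + (1−α)·ln 96.9, i.e. α·0.299857 = (1−α)·0.542985.
With A = 0.299857 and B = 0.542985: α·A = (1−α)·B, so α = B/(A+B) = 0.542985/0.842842 ≈ 0.644.

α ≈ 0.644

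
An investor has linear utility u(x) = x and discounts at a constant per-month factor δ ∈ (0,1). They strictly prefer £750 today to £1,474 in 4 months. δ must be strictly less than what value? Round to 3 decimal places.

Under u(x) = x this choice says 750 > δ^4·1474.
Hence δ^4 < 750/1474 = 0.50882, and x ↦ x^(1/4) is increasing on (0,∞).
δ < 0.50882^(1/4) = 0.845.

δ < 0.845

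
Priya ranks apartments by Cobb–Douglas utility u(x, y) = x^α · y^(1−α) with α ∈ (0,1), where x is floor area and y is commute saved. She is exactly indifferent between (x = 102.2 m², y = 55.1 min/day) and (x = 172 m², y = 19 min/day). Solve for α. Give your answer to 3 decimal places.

α ≈ 0.672

Set the two utilities equal: 102.2^α·55.1^(1−α) = 172^α·19^(1−α).
Rearrange to (102.2/172)^α = (19/55.1)^(1−α) and take logs: α·-0.520563 = (1−α)·-1.064711.
Thus α·(-1.585274) = -1.064711, so α = -1.064711/-1.585274 ≈ 0.672.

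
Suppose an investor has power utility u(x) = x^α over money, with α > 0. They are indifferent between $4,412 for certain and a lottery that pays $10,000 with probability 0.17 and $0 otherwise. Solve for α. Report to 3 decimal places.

EU(lottery) = 0.17·10000^α + 0.83·0 = 0.17·10000^α.
Equating: 4412^α = 0.17·10000^α, i.e. 0.4412^α = 0.17.
Take logs: α = ln 0.17 / ln(4412/10000) ≈ 2.16553.

α ≈ 2.166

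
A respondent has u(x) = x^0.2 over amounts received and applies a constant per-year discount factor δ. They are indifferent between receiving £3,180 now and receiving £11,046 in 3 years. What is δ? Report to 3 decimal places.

δ ≈ 0.920

The payoff in 3 years is discounted by δ^3, so u(3180) = δ^3·u(11046) and δ^3 = u(3180)/u(11046).
With u(x) = x^0.2: δ^3 = 3180^0.2/11046^0.2 = (3180/11046)^0.2 = 0.77955.
Hence δ = (0.77955)^(1/3) = 0.92034.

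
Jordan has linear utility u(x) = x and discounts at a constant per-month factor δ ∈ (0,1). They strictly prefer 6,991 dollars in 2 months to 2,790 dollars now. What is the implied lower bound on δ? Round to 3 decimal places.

δ > 0.632

Under u(x) = x this choice says 2790 < δ^2·6991.
Hence δ^2 > 2790/6991 = 0.39908, and x ↦ x^(1/2) is increasing on (0,∞).
δ > (2790/6991)^(1/2) ≈ 0.632.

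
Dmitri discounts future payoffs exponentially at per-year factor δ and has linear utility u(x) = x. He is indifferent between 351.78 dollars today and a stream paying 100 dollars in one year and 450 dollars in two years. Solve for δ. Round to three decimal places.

δ ≈ 0.780

Equating present values: 351.78 = 100δ + 450δ².
So 450δ² + 100δ − 351.78 = 0.
By the quadratic formula (taking the positive root), δ = (−100 + √643204.00) / 900 ≈ 0.780.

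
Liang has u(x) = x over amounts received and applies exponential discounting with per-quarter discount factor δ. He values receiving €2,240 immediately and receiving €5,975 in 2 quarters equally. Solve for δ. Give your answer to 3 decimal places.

Equating discounted utilities: u(2240) = δ^2·u(5975) ⇒ δ^2 = u(2240)/u(5975).
With u(x) = x: δ^2 = 2240/5975 = 0.37490.
Hence δ = (0.37490)^(1/2) = 0.61229.

δ ≈ 0.612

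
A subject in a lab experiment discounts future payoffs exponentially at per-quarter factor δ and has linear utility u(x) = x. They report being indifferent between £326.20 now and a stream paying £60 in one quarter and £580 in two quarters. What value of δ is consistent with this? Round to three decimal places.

δ ≈ 0.700

Present value of the stream is 60·δ + 580·δ². Indifference gives 60δ + 580δ² = 326.20.
So 580δ² + 60δ − 326.20 = 0.
The positive root is δ = [−60 + √(60² + 4·580·326.20)] / (2·580) = (−60 + 872.000)/1160 ≈ 0.700.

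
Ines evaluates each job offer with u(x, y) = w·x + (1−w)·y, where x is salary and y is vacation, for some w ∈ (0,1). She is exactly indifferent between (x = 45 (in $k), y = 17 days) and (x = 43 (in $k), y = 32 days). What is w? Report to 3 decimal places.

Indifference: w·45 + (1−w)·17 = w·43 + (1−w)·32.
Collecting terms: w·2 = (1−w)·15.
So w/(1−w) = 15/2 = 7.5000, giving w = 15/(2+15) = 0.882.

w = 0.882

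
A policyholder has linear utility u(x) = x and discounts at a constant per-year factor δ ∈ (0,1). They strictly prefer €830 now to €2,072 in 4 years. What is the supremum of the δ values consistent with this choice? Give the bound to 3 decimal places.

δ < 0.796

The preference means 830 > δ^4·2072.
Hence δ^4 < 830/2072 = 0.40058, and x ↦ x^(1/4) is increasing on (0,∞).
δ < (830/2072)^(1/4) ≈ 0.796.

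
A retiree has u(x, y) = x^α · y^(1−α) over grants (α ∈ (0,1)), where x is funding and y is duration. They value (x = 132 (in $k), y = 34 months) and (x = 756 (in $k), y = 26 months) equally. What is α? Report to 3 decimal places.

Set the two utilities equal: 132^α·34^(1−α) = 756^α·26^(1−α).
Taking logs: α·ln 132 + (1−α)·ln 34 = α·ln 756 + (1−α)·ln 26, i.e. α·-1.745239 = (1−α)·-0.268264.
Thus α·(-2.013503) = -0.268264, so α = -0.268264/-2.013503 ≈ 0.133.

α ≈ 0.133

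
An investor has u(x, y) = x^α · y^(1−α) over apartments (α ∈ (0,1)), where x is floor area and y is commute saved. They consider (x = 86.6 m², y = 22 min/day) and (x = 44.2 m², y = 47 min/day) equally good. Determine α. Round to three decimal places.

Indifference: 86.6^α · 22^(1−α) = 44.2^α · 47^(1−α).
Rearrange to (86.6/44.2)^α = (47/22)^(1−α) and take logs: α·0.672575 = (1−α)·0.759105.
Thus α·(1.431680) = 0.759105, so α = 0.759105/1.431680 ≈ 0.530.

α ≈ 0.530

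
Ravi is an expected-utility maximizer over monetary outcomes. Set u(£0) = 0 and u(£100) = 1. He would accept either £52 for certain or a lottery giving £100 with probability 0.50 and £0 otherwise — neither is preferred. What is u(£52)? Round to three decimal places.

0.500

The indifference gives u(£52) = 0.50·u(£100) + 0.50·u(£0) = 0.50·1 + 0.50·0 = 0.50.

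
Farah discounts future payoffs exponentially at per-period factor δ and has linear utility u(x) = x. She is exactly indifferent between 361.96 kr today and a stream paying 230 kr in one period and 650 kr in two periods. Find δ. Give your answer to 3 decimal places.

δ ≈ 0.590

Present value of the stream is 230·δ + 650·δ². Indifference gives 230δ + 650δ² = 361.96.
That is, 650δ² + 230δ − 361.96 = 0, a quadratic in δ.
δ = (−230 + √(230² + 4·650·361.96)) / (2·650) = (−230 + √993996.00) / 1300 ≈ 0.590.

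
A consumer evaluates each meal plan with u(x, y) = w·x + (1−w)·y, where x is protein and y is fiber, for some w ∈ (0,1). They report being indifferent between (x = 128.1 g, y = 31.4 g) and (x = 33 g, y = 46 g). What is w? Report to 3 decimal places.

w = 0.133

Equating utilities: w·128.1 + (1−w)·31.4 = w·33 + (1−w)·46.
Collecting terms: w·95.1 = (1−w)·14.6.
The marginal rate of substitution is 14.6/95.1, so w = 14.6/(95.1+14.6) = 0.133.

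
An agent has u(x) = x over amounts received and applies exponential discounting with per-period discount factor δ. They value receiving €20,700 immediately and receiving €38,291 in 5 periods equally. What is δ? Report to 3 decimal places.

Indifference means u(20700) = δ^5 · u(38291), so δ^5 = u(20700)/u(38291).
With u(x) = x: δ^5 = 20700/38291 = 0.54060.
So δ = 0.54060^(1/5) ≈ 0.884.

δ ≈ 0.884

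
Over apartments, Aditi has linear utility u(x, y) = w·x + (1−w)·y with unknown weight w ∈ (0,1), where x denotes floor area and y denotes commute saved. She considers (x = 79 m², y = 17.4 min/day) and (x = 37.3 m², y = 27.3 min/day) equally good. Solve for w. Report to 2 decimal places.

w = 0.19

u(79,17.4) = u(37.3,27.3) means w·79 + (1−w)·17.4 = w·37.3 + (1−w)·27.3.
w·(79−37.3) = (1−w)·(27.3−17.4), i.e. w·41.7 = (1−w)·9.9.
The marginal rate of substitution is 9.9/41.7, so w = 9.9/(41.7+9.9) = 0.19.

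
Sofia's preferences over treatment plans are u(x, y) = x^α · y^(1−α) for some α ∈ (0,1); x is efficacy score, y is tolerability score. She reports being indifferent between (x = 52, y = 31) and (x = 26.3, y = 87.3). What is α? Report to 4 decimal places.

α ≈ 0.6030

Indifference: 52^α · 31^(1−α) = 26.3^α · 87.3^(1−α).
Rearrange to (52/26.3)^α = (87.3/31)^(1−α) and take logs: α·0.6816748 = (1−α)·1.0353633.
With A = 0.6816748 and B = 1.0353633: α·A = (1−α)·B, so α = B/(A+B) = 1.0353633/1.7170381 ≈ 0.6030.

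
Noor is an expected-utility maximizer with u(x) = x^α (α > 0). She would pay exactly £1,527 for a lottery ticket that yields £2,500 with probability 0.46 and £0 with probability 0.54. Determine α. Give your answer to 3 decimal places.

α ≈ 1.575

The lottery's expected utility is 0.46·u(2500) + 0.54·u(0) = 0.46·2500^α (since u(0) = 0 for α > 0).
Indifference: 1527^α = 0.46·2500^α, so (1527/2500)^α = 0.46.
α = ln(0.46) / ln(1527/2500) = -0.776529/-0.492986 ≈ 1.575.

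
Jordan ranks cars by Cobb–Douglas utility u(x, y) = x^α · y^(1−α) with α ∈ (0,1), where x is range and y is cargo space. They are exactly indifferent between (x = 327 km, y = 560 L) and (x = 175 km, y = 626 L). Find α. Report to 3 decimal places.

α ≈ 0.151

Indifference: 327^α · 560^(1−α) = 175^α · 626^(1−α).
Rearrange to (327/175)^α = (626/560)^(1−α) and take logs: α·0.625174 = (1−α)·0.111414.
With A = 0.625174 and B = 0.111414: α·A = (1−α)·B, so α = B/(A+B) = 0.111414/0.736588 ≈ 0.151.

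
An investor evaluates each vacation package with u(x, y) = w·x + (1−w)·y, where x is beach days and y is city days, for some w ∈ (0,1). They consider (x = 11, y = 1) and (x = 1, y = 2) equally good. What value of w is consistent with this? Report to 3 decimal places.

w = 0.091

Equating utilities: w·11 + (1−w)·1 = w·1 + (1−w)·2.
Collecting terms: w·10 = (1−w)·1.
So w/(1−w) = 1/10 = 0.1000, giving w = 1/(10+1) = 0.091.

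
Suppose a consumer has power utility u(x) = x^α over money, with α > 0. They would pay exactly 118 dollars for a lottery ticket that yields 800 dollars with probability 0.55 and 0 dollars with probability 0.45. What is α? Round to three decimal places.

The lottery's expected utility is 0.55·u(800) + 0.45·u(0) = 0.55·800^α (since u(0) = 0 for α > 0).
Indifference: 118^α = 0.55·800^α, so (118/800)^α = 0.55.
α = ln(0.55) / ln(118/800) = -0.597837/-1.913927 ≈ 0.312.

α ≈ 0.312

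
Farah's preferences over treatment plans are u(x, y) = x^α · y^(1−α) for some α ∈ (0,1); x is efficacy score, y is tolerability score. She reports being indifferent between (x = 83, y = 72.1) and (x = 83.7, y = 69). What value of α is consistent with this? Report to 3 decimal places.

Indifference: 83^α · 72.1^(1−α) = 83.7^α · 69^(1−α).
Taking logs: α·ln 83 + (1−α)·ln 72.1 = α·ln 83.7 + (1−α)·ln 69, i.e. α·-0.008398 = (1−α)·-0.043948.
With A = -0.008398 and B = -0.043948: α·A = (1−α)·B, so α = B/(A+B) = -0.043948/-0.052346 ≈ 0.840.

α ≈ 0.840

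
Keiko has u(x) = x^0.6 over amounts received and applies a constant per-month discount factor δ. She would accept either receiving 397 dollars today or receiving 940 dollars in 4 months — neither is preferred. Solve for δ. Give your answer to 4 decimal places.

Equating discounted utilities: u(397) = δ^4·u(940) ⇒ δ^4 = u(397)/u(940).
With u(x) = x^0.6: δ^4 = 397^0.6/940^0.6 = (397/940)^0.6 = 0.59621.
So δ = 0.59621^(1/4) ≈ 0.8787.

δ ≈ 0.8787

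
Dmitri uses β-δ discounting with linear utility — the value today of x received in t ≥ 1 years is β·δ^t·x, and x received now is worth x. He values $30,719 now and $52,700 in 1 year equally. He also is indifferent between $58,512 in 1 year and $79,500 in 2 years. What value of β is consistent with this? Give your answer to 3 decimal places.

β ≈ 0.792

From the later pair, β·δ^1·58512 = β·δ^2·79500; dividing through, δ = 58512/79500 = 0.73600.
Substituting δ into 30719 = β·δ·52700: β = 30719/(38787.200) ≈ 0.792.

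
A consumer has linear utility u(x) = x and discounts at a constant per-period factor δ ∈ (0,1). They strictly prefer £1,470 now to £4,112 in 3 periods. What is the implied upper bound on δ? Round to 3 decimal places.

δ < 0.710

Under u(x) = x this choice says 1470 > δ^3·4112.
So δ^3 < 1470/4112 = 0.35749; taking the cube root of both positive sides preserves the inequality.
δ < 0.35749^(1/3) = 0.710.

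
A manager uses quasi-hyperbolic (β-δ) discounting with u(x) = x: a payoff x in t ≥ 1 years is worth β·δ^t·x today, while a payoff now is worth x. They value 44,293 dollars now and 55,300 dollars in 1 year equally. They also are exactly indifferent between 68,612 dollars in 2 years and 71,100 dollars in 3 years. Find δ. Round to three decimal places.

From the later pair, β·δ^2·68612 = β·δ^3·71100; dividing through, δ = 68612/71100 = 0.96501.

δ ≈ 0.965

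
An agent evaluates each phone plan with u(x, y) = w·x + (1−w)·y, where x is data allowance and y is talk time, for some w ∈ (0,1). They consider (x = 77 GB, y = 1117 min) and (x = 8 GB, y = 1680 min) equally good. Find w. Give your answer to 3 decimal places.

Indifference: w·77 + (1−w)·1117 = w·8 + (1−w)·1680.
Rearranging, 69·w − 563·(1−w) = 0.
The marginal rate of substitution is 563/69, so w = 563/(69+563) = 0.891.

w = 0.891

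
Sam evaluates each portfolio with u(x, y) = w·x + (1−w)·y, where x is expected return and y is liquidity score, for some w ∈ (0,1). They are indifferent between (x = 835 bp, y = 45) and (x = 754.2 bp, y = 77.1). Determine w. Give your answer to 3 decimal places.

u(835,45) = u(754.2,77.1) means w·835 + (1−w)·45 = w·754.2 + (1−w)·77.1.
Rearranging, 80.8·w − 32.1·(1−w) = 0.
The marginal rate of substitution is 32.1/80.8, so w = 32.1/(80.8+32.1) = 0.284.

w = 0.284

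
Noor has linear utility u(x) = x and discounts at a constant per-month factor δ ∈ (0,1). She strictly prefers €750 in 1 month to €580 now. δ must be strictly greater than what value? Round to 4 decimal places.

The preference means 580 < δ·750.
So δ > 580/750 = 0.77333.

δ > 0.7733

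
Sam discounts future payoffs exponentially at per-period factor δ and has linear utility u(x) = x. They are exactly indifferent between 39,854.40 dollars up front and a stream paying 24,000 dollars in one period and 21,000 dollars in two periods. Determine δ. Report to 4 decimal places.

δ ≈ 0.9200

Equating present values: 39854.40 = 24000δ + 21000δ².
So 21000δ² + 24000δ − 39854.40 = 0.
δ = (−24000 + √(24000² + 4·21000·39854.40)) / (2·21000) = (−24000 + √3923769600.00) / 42000 ≈ 0.9200.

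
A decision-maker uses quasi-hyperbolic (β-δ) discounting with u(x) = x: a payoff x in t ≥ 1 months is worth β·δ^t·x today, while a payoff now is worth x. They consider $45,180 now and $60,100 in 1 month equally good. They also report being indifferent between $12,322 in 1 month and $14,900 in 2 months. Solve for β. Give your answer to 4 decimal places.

The second indifference involves only future payoffs, so β cancels: β·δ^1·12322 = β·δ^2·14900, giving δ = 12322/14900 = 0.82698.
The first indifference: 45180 = β·δ·60100, so β = 45180/(δ·60100) = 45180/(0.82698·60100) ≈ 0.9090.

β ≈ 0.9090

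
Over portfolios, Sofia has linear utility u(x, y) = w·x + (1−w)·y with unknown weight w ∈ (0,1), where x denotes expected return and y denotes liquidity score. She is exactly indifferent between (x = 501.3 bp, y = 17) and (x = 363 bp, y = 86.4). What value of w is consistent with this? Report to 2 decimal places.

w = 0.33

Indifference: w·501.3 + (1−w)·17 = w·363 + (1−w)·86.4.
Collecting terms: w·138.3 = (1−w)·69.4.
So w/(1−w) = 69.4/138.3 = 0.5018, giving w = 69.4/(138.3+69.4) = 0.33.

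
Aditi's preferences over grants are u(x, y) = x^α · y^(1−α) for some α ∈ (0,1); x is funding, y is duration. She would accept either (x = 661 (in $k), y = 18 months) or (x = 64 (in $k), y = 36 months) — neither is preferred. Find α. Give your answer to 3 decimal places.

Set the two utilities equal: 661^α·18^(1−α) = 64^α·36^(1−α).
(661/64)^α = (36/18)^(1−α); take logs: α·ln(661/64) = (1−α)·ln(36/18), i.e. α·2.334871 = (1−α)·0.693147.
So α/(1−α) = (0.693147)/(2.334871) = 0.296867, and α = 0.296867/1.296867 ≈ 0.229.

α ≈ 0.229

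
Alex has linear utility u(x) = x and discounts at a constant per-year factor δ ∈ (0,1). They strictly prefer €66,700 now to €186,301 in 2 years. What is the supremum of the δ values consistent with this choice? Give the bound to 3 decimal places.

δ < 0.598

Comparing present values: 66700 > δ^2·186301.
Hence δ^2 < 66700/186301 = 0.35802, and x ↦ x^(1/2) is increasing on (0,∞).
δ < (66700/186301)^(1/2) ≈ 0.598.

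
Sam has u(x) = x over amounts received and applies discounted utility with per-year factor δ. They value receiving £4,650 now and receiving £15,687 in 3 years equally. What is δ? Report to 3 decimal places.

The payoff in 3 years is discounted by δ^3, so u(4650) = δ^3·u(15687) and δ^3 = u(4650)/u(15687).
With u(x) = x: δ^3 = 4650/15687 = 0.29642.
So δ = 0.29642^(1/3) ≈ 0.667.

δ ≈ 0.667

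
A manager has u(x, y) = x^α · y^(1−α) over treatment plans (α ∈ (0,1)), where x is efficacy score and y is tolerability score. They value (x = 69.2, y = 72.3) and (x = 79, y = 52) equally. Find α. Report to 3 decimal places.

α ≈ 0.713

The Cobb–Douglas utilities coincide, so 69.2^α·72.3^(1−α) = 79^α·52^(1−α).
Taking logs: α·ln 69.2 + (1−α)·ln 72.3 = α·ln 79 + (1−α)·ln 52, i.e. α·-0.132447 = (1−α)·-0.329580.
Thus α·(-0.462027) = -0.329580, so α = -0.329580/-0.462027 ≈ 0.713.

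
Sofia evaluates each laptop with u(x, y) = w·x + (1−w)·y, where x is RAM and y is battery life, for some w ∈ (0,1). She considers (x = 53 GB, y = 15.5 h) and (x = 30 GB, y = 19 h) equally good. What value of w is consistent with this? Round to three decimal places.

u(53,15.5) = u(30,19) means w·53 + (1−w)·15.5 = w·30 + (1−w)·19.
Rearranging, 23·w − 3.5·(1−w) = 0.
So w/(1−w) = 3.5/23 = 0.1522, giving w = 3.5/(23+3.5) = 0.132.

w = 0.132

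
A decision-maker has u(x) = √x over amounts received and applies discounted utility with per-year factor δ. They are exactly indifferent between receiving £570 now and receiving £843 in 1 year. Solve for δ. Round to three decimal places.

Indifference means u(570) = δ · u(843), so δ = u(570)/u(843).
With u(x) = √x: δ = √570/√843 = √(570/843) = 0.82229.

δ ≈ 0.822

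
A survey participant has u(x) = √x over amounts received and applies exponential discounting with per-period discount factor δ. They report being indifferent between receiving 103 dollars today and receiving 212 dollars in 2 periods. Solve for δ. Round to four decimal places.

The payoff in 2 periods is discounted by δ^2, so u(103) = δ^2·u(212) and δ^2 = u(103)/u(212).
Since u(x) = √x, δ^2 = √(103/212) = 0.69703.
Taking the square root: δ = 0.69703^(1/2) ≈ 0.8349.

δ ≈ 0.8349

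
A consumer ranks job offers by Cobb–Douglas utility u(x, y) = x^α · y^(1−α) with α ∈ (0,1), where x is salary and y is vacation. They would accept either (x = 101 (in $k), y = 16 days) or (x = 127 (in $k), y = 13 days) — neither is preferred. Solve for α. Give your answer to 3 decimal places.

Set the two utilities equal: 101^α·16^(1−α) = 127^α·13^(1−α).
Rearrange to (101/127)^α = (13/16)^(1−α) and take logs: α·-0.229067 = (1−α)·-0.207639.
So α/(1−α) = (-0.207639)/(-0.229067) = 0.906455, and α = 0.906455/1.906455 ≈ 0.475.

α ≈ 0.475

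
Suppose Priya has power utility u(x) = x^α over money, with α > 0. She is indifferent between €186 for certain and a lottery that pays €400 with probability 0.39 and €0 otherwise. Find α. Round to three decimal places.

The lottery's expected utility is 0.39·u(400) + 0.61·u(0) = 0.39·400^α (since u(0) = 0 for α > 0).
Indifference: 186^α = 0.39·400^α, so (186/400)^α = 0.39.
α = ln(0.39) / ln(186/400) = -0.941609/-0.765718 ≈ 1.230.

α ≈ 1.230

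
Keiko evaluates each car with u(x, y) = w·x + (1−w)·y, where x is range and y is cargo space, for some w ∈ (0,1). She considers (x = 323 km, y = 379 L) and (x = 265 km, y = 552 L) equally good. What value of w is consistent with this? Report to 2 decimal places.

Indifference: w·323 + (1−w)·379 = w·265 + (1−w)·552.
Collecting terms: w·58 = (1−w)·173.
So w/(1−w) = 173/58 = 2.9828, giving w = 173/(58+173) = 0.75.

w = 0.75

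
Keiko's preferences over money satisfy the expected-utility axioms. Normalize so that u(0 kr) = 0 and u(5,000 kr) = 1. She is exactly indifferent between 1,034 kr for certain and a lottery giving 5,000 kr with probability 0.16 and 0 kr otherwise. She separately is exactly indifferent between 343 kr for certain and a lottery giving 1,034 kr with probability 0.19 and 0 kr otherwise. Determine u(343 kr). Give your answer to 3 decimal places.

From the first indifference, u(1,034 kr) = 0.16·u(5,000 kr) + 0.84·u(0 kr) = 0.16·1 + 0.84·0 = 0.16.
Then u(343 kr) = 0.19·u(1,034 kr) + 0.81·u(0 kr) = 0.19·0.16 + 0.81·0.00 = 0.0304.

0.030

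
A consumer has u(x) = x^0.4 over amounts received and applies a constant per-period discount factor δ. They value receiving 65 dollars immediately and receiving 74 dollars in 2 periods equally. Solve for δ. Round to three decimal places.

δ ≈ 0.974

Equating discounted utilities: u(65) = δ^2·u(74) ⇒ δ^2 = u(65)/u(74).
With u(x) = x^0.4: δ^2 = 65^0.4/74^0.4 = (65/74)^0.4 = 0.94945.
Taking the square root: δ = 0.94945^(1/2) ≈ 0.974.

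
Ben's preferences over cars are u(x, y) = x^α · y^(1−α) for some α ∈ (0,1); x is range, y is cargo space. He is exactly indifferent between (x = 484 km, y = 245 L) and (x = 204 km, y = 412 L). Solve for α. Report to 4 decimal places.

α ≈ 0.3756

Set the two utilities equal: 484^α·245^(1−α) = 204^α·412^(1−α).
Rearrange to (484/204)^α = (412/245)^(1−α) and take logs: α·0.8639649 = (1−α)·0.5197651.
So α/(1−α) = (0.5197651)/(0.8639649) = 0.6016044, and α = 0.6016044/1.6016044 ≈ 0.3756.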